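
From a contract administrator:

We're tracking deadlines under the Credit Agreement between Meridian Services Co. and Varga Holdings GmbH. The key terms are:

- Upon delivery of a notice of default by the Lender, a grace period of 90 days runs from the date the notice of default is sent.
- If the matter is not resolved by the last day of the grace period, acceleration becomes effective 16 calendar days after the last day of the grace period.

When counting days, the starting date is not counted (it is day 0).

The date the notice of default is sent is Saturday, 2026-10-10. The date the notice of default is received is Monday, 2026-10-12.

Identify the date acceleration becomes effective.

The last day of the grace period: 2026-10-10 + 90 days = 2027-01-08.
The date acceleration becomes effective: 2027-01-08 + 16 days = 2027-01-24.

2027-01-24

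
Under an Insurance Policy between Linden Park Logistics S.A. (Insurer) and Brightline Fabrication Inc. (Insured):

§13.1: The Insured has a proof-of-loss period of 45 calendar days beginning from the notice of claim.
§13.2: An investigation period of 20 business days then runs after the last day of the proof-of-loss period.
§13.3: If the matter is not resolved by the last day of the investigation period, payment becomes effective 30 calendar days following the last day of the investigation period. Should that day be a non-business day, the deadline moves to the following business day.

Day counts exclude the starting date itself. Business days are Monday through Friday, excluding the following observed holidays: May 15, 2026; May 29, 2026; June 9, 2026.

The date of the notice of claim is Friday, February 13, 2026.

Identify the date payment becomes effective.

Adding 45 calendar days to February 13, 2026 gives March 30, 2026, which is the last day of the proof-of-loss period.
The last day of the investigation period: 20 business days after Monday, March 30, 2026, skipping weekends — Mar 31, Apr 1, Apr 2, Apr 3, …, Apr 23, Apr 24, Apr 27 — lands on Monday, April 27, 2026.
Adding 30 calendar days to April 27, 2026 gives May 27, 2026, which is the date payment becomes effective. May 27, 2026 is a Wednesday and is not a listed holiday, so no roll-forward applies.

May 27, 2026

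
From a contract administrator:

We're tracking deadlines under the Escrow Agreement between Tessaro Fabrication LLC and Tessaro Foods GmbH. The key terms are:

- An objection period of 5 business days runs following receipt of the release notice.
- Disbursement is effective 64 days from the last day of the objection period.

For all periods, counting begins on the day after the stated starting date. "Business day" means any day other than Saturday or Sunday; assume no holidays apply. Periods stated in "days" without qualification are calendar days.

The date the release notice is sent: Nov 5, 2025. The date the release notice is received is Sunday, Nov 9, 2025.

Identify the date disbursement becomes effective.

The last day of the objection period: counting 5 business days from Sunday, Nov 9, 2025 (Nov 10, Nov 11, Nov 12, Nov 13, Nov 14, skipping weekends) reaches Friday, Nov 14, 2025.
The date disbursement becomes effective: Nov 14, 2025 + 64 days = Jan 17, 2026.

Jan 17, 2026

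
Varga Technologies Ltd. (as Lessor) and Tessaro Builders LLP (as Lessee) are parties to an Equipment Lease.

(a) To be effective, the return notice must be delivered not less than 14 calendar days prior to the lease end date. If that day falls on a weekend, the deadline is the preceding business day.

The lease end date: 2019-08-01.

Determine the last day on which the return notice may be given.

2019-07-18

2019-08-01 minus 14 days is 2019-07-18. That is a Thursday, so no adjustment is needed.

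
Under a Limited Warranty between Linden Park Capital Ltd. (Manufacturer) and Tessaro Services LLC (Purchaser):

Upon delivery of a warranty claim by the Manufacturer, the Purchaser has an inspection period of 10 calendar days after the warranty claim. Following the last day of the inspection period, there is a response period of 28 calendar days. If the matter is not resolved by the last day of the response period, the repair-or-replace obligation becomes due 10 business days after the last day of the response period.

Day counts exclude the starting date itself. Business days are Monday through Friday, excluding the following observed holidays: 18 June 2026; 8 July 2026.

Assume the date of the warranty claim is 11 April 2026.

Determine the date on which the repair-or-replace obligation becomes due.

2 June 2026

Adding 10 calendar days to 11 April 2026 gives 21 April 2026, which is the last day of the inspection period.
The last day of the response period: 21 April 2026 + 28 days = 19 May 2026.
The date on which the repair-or-replace obligation becomes due: counting 10 business days from Tuesday, 19 May 2026 (May 20, May 21, May 22, May 25, May 26, May 27, May 28, May 29, Jun 1, Jun 2, skipping weekends) reaches Tuesday, 2 June 2026.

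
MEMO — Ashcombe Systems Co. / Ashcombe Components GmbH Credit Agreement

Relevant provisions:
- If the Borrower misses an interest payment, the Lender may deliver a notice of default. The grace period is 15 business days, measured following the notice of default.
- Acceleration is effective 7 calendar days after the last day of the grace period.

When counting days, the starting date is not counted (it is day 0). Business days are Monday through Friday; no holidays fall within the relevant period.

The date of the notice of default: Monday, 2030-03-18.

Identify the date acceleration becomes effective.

From Monday, 2030-03-18, 15 business days (Mar 19, Mar 20, Mar 21, Mar 22, …, Apr 4, Apr 5, Apr 8, skipping weekends) brings us to Monday, 2030-04-08, which is the last day of the grace period.
The date acceleration becomes effective: 2030-04-08 + 7 days = 2030-04-15.

2030-04-15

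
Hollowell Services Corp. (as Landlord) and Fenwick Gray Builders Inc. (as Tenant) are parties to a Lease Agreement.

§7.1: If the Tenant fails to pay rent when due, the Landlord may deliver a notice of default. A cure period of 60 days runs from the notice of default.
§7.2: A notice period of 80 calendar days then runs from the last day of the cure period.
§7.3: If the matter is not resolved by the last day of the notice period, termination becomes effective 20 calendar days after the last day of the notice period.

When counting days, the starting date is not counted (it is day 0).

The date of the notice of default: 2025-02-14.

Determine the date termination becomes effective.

The last day of the cure period: 2025-02-14 + 60 days = 2025-04-15.
Adding 80 calendar days to 2025-04-15 gives 2025-07-04, which is the last day of the notice period.
The date termination becomes effective: 20 calendar days after 2025-07-04 is 2025-07-24.

2025-07-24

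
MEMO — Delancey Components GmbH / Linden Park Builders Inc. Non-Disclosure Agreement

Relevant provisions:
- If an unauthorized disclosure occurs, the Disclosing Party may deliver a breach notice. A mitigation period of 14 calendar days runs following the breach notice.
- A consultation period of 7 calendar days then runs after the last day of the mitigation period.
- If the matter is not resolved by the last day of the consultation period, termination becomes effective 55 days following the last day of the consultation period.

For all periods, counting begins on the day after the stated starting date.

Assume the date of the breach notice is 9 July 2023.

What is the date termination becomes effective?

23 September 2023

Adding 14 calendar days to 9 July 2023 gives 23 July 2023, which is the last day of the mitigation period.
The last day of the consultation period: 7 calendar days after 23 July 2023 is 30 July 2023.
The date termination becomes effective: 30 July 2023 + 55 days = 23 September 2023.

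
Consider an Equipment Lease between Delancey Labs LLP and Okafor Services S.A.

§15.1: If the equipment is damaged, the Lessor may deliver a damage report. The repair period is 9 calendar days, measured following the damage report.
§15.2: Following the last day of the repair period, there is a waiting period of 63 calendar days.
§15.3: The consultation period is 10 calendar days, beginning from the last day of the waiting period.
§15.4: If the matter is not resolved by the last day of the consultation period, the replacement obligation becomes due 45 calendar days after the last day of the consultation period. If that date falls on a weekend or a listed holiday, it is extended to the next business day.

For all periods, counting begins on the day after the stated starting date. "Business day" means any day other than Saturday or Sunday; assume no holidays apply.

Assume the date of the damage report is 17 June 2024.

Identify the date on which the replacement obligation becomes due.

Adding 9 calendar days to 17 June 2024 gives 26 June 2024, which is the last day of the repair period.
The last day of the waiting period: 63 calendar days after 26 June 2024 is 28 August 2024.
The last day of the consultation period: 28 August 2024 + 10 days = 7 September 2024.
The date on which the replacement obligation becomes due: 45 calendar days after 7 September 2024 is 22 October 2024. 22 October 2024 is a Tuesday, so no roll-forward applies.

22 October 2024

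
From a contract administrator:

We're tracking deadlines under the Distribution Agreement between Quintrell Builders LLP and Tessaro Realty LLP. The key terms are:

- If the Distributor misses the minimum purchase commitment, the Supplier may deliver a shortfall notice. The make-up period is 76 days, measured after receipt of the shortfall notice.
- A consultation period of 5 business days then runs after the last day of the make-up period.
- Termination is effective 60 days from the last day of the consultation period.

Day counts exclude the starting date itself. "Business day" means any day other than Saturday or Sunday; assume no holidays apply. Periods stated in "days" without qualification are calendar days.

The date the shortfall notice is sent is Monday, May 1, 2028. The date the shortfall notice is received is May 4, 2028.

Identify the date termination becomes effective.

September 24, 2028

Adding 76 calendar days to May 4, 2028 gives July 19, 2028, which is the last day of the make-up period.
The last day of the consultation period: 5 business days after Wednesday, July 19, 2028, skipping weekends — Jul 20, Jul 21, Jul 24, Jul 25, Jul 26 — lands on Wednesday, July 26, 2028.
The date termination becomes effective: July 26, 2028 + 60 days = September 24, 2028.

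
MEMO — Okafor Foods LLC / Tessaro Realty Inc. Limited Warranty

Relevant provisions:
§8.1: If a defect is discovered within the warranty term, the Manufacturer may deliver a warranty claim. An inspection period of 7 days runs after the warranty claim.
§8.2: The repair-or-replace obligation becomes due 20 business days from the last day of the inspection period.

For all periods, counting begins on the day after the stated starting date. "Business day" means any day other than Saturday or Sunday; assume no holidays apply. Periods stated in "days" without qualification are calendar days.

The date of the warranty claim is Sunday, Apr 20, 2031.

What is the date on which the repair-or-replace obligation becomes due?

The last day of the inspection period: 7 calendar days after Apr 20, 2031 is Apr 27, 2031.
The date on which the repair-or-replace obligation becomes due: 20 business days after Sunday, Apr 27, 2031, skipping weekends — Apr 28, Apr 29, Apr 30, May 1, …, May 21, May 22, May 23 — lands on Friday, May 23, 2031.

May 23, 2031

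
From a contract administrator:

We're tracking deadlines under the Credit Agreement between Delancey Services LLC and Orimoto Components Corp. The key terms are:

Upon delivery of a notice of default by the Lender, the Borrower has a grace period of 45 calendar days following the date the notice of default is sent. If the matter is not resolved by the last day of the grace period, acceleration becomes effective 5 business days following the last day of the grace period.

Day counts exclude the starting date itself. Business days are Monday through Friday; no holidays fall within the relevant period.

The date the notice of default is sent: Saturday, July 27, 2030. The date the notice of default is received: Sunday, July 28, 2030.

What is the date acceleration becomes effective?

The last day of the grace period: 45 calendar days after July 27, 2030 is September 10, 2030.
The date acceleration becomes effective: counting 5 business days from Tuesday, September 10, 2030 (Sep 11, Sep 12, Sep 13, Sep 16, Sep 17, skipping weekends) reaches Tuesday, September 17, 2030.

September 17, 2030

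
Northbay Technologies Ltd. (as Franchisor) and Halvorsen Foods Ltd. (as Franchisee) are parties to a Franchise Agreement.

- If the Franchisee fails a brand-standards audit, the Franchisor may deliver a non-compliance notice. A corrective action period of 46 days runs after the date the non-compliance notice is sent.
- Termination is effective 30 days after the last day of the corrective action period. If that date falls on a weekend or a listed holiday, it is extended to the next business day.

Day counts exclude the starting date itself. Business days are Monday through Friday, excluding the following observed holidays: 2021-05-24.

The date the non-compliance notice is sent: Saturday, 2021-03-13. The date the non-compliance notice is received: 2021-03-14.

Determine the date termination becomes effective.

The last day of the corrective action period: 46 calendar days after 2021-03-13 is 2021-04-28.
The date termination becomes effective: 30 calendar days after 2021-04-28 is 2021-05-28. 2021-05-28 is a Friday and is not a listed holiday, so no roll-forward applies.

2021-05-28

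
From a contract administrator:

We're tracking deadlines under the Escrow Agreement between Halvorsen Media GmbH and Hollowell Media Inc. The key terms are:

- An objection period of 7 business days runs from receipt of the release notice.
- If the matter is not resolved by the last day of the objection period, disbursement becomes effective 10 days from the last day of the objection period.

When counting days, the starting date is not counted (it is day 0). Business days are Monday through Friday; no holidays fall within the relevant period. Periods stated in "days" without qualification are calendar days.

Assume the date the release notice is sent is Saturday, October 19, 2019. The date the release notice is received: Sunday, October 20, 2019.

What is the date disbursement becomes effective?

November 8, 2019

The last day of the objection period: 7 business days after Sunday, October 20, 2019, skipping weekends — Oct 21, Oct 22, Oct 23, Oct 24, Oct 25, Oct 28, Oct 29 — lands on Tuesday, October 29, 2019.
The date disbursement becomes effective: October 29, 2019 + 10 days = November 8, 2019.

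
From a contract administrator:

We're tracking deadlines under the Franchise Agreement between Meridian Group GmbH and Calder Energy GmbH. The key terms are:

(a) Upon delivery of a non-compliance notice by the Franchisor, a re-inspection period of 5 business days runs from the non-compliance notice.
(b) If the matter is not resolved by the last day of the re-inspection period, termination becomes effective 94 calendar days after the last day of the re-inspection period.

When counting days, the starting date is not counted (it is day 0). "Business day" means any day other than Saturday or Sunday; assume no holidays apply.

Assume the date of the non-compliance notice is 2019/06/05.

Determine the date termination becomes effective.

The last day of the re-inspection period: counting 5 business days from Wednesday, 2019/06/05 (Jun 6, Jun 7, Jun 10, Jun 11, Jun 12, skipping weekends) reaches Wednesday, 2019/06/12.
The date termination becomes effective: 94 calendar days after 2019/06/12 is 2019/09/14.

2019/09/14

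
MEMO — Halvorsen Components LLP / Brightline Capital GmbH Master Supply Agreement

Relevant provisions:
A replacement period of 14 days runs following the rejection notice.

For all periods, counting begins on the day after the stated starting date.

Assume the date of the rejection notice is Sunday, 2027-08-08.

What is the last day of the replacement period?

2027-08-22

Adding 14 calendar days to 2027-08-08 gives 2027-08-22, which is the last day of the replacement period.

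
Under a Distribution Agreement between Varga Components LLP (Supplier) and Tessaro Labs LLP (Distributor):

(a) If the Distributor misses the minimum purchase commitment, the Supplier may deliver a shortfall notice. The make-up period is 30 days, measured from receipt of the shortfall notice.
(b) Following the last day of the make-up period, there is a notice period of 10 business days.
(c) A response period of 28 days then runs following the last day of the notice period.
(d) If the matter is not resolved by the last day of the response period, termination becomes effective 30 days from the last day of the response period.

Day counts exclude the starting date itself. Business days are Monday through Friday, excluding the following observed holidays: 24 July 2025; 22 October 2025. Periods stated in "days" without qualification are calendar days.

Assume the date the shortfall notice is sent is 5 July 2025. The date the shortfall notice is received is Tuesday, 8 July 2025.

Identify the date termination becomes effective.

18 October 2025

The last day of the make-up period: 30 calendar days after 8 July 2025 is 7 August 2025.
From Thursday, 7 August 2025, 10 business days (Aug 8, Aug 11, Aug 12, Aug 13, Aug 14, Aug 15, Aug 18, Aug 19, Aug 20, Aug 21, skipping weekends) brings us to Thursday, 21 August 2025, which is the last day of the notice period.
Adding 28 calendar days to 21 August 2025 gives 18 September 2025, which is the last day of the response period.
The date termination becomes effective: 18 September 2025 + 30 days = 18 October 2025.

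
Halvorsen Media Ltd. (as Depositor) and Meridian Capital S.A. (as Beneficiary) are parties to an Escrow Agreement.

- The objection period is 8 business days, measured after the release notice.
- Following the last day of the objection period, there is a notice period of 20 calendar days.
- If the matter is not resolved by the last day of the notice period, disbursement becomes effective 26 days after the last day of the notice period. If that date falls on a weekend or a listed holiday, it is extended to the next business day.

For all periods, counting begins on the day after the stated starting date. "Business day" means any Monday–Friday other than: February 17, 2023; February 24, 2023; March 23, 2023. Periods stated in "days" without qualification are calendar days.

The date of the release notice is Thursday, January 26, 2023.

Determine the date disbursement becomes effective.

March 27, 2023

The last day of the objection period: 8 business days after Thursday, January 26, 2023, skipping weekends — Jan 27, Jan 30, Jan 31, Feb 1, Feb 2, Feb 3, Feb 6, Feb 7 — lands on Tuesday, February 7, 2023.
The last day of the notice period: February 7, 2023 + 20 days = February 27, 2023.
The date disbursement becomes effective: February 27, 2023 + 26 days = March 25, 2023. That falls on a Saturday, so it rolls to the next business day, Monday, March 27, 2023.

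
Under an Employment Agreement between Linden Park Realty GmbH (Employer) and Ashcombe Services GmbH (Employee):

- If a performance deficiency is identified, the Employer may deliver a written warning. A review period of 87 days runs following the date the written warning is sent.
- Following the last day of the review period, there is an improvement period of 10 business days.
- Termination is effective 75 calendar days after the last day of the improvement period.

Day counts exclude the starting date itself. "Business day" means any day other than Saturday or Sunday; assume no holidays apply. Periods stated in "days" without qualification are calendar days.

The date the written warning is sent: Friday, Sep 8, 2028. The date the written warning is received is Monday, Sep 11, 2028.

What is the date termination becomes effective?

Mar 3, 2029

The last day of the review period: Sep 8, 2028 + 87 days = Dec 4, 2028.
The last day of the improvement period: 10 business days after Monday, Dec 4, 2028, skipping weekends — Dec 5, Dec 6, Dec 7, Dec 8, Dec 11, Dec 12, Dec 13, Dec 14, Dec 15, Dec 18 — lands on Monday, Dec 18, 2028.
The date termination becomes effective: Dec 18, 2028 + 75 days = Mar 3, 2029.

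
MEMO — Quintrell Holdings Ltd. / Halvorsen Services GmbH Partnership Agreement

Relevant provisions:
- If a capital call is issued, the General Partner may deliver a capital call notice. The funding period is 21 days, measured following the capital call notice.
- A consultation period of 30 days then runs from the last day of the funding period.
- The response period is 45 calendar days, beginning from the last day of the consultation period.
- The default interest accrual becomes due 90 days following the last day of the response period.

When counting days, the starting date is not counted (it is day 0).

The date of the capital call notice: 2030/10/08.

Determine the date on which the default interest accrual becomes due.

The last day of the funding period: 21 calendar days after 2030/10/08 is 2030/10/29.
Adding 30 calendar days to 2030/10/29 gives 2030/11/28, which is the last day of the consultation period.
The last day of the response period: 45 calendar days after 2030/11/28 is 2031/01/12.
The date on which the default interest accrual becomes due: 2031/01/12 + 90 days = 2031/04/12.

2031/04/12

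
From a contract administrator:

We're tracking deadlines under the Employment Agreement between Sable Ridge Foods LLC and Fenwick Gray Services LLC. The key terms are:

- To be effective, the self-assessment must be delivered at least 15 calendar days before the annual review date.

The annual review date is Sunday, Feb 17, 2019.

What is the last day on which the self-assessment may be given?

Feb 2, 2019

Counting back 15 calendar days from Feb 17, 2019 gives Feb 2, 2019.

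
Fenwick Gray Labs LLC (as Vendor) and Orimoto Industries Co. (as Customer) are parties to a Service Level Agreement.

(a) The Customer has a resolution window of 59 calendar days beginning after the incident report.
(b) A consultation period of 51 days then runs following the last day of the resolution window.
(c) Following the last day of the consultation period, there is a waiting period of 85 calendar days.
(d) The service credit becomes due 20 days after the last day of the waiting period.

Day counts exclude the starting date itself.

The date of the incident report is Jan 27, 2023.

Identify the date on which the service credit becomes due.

Aug 30, 2023

Adding 59 calendar days to Jan 27, 2023 gives Mar 27, 2023, which is the last day of the resolution window.
The last day of the consultation period: 51 calendar days after Mar 27, 2023 is May 17, 2023.
Adding 85 calendar days to May 17, 2023 gives Aug 10, 2023, which is the last day of the waiting period.
The date on which the service credit becomes due: Aug 10, 2023 + 20 days = Aug 30, 2023.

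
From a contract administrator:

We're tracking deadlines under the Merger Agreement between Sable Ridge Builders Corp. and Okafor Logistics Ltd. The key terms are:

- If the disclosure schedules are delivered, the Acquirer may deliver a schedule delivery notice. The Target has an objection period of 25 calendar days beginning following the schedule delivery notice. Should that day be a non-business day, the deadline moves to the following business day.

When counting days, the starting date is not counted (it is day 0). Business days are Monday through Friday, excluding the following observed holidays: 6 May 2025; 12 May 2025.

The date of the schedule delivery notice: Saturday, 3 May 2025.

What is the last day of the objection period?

The last day of the objection period: 25 calendar days after 3 May 2025 is 28 May 2025. 28 May 2025 is a Wednesday and is not a listed holiday, so no roll-forward applies.

28 May 2025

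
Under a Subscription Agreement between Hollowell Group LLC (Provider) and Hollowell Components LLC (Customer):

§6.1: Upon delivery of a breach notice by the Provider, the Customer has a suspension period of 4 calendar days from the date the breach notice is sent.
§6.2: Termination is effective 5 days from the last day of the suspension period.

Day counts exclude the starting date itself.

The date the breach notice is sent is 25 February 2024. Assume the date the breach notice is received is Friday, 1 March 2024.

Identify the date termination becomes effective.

5 March 2024

The last day of the suspension period: 25 February 2024 + 4 days = 29 February 2024.
The date termination becomes effective: 5 calendar days after 29 February 2024 is 5 March 2024.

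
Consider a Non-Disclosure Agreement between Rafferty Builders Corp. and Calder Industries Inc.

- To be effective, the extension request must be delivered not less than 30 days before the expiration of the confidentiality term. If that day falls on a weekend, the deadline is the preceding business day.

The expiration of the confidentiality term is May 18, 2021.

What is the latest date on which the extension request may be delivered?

May 18, 2021 minus 30 days is April 18, 2021. That is a Sunday, so the deadline moves back to Friday, April 16, 2021.

April 16, 2021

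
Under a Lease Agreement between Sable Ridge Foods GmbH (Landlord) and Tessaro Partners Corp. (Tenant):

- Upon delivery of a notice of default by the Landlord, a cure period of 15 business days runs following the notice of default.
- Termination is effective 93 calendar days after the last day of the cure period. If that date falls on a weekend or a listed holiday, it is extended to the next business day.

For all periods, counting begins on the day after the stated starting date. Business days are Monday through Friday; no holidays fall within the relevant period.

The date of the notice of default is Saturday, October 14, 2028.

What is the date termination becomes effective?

February 5, 2029

The last day of the cure period: 15 business days after Saturday, October 14, 2028, skipping weekends — Oct 16, Oct 17, Oct 18, Oct 19, …, Nov 1, Nov 2, Nov 3 — lands on Friday, November 3, 2028.
Adding 93 calendar days to November 3, 2028 gives February 4, 2029, which is the date termination becomes effective. That falls on a Sunday, so it rolls to the next business day, Monday, February 5, 2029.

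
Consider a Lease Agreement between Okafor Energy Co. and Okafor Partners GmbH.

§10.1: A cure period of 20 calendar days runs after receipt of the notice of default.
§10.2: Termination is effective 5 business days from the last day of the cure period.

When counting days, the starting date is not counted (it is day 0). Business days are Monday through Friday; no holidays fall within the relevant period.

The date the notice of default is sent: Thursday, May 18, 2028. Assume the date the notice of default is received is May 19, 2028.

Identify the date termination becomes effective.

Adding 20 calendar days to May 19, 2028 gives June 8, 2028, which is the last day of the cure period.
From Thursday, June 8, 2028, 5 business days (Jun 9, Jun 12, Jun 13, Jun 14, Jun 15, skipping weekends) brings us to Thursday, June 15, 2028, which is the date termination becomes effective.

June 15, 2028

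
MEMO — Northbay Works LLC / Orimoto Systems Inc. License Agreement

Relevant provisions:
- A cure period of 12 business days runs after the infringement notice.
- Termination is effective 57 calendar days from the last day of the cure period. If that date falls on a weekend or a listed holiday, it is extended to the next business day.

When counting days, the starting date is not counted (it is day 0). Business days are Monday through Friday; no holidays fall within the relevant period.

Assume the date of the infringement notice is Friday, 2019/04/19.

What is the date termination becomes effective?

2019/07/03

The last day of the cure period: counting 12 business days from Friday, 2019/04/19 (Apr 22, Apr 23, Apr 24, Apr 25, …, May 3, May 6, May 7, skipping weekends) reaches Tuesday, 2019/05/07.
The date termination becomes effective: 57 calendar days after 2019/05/07 is 2019/07/03. 2019/07/03 is a Wednesday, so no roll-forward applies.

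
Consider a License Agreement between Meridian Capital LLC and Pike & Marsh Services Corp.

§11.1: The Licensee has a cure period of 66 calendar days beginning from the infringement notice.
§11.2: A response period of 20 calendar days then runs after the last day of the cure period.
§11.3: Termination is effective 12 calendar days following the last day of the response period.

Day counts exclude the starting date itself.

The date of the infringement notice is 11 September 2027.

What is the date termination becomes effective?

Adding 66 calendar days to 11 September 2027 gives 16 November 2027, which is the last day of the cure period.
Adding 20 calendar days to 16 November 2027 gives 6 December 2027, which is the last day of the response period.
Adding 12 calendar days to 6 December 2027 gives 18 December 2027, which is the date termination becomes effective.

18 December 2027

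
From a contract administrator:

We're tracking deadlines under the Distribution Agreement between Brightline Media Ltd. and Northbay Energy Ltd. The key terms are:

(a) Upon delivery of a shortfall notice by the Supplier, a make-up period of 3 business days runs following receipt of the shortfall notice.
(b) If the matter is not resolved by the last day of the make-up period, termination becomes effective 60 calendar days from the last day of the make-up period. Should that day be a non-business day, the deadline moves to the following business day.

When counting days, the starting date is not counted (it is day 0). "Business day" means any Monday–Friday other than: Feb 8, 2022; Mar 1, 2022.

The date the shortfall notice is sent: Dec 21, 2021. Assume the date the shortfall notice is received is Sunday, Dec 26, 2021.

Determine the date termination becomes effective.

From Sunday, Dec 26, 2021, 3 business days (Dec 27, Dec 28, Dec 29, skipping weekends) brings us to Wednesday, Dec 29, 2021, which is the last day of the make-up period.
The date termination becomes effective: 60 calendar days after Dec 29, 2021 is Feb 27, 2022. That falls on a Sunday, so it rolls to the next business day, Monday, Feb 28, 2022.

Feb 28, 2022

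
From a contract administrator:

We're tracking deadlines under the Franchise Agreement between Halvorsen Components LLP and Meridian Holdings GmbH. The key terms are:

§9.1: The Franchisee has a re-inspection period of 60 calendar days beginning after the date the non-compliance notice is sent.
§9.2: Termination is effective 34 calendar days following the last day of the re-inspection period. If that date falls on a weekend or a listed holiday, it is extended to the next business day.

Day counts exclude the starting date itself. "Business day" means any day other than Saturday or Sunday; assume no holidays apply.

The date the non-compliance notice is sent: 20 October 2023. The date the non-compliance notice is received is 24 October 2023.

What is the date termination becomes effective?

22 January 2024

The last day of the re-inspection period: 60 calendar days after 20 October 2023 is 19 December 2023.
The date termination becomes effective: 34 calendar days after 19 December 2023 is 22 January 2024. 22 January 2024 is a Monday, so no roll-forward applies.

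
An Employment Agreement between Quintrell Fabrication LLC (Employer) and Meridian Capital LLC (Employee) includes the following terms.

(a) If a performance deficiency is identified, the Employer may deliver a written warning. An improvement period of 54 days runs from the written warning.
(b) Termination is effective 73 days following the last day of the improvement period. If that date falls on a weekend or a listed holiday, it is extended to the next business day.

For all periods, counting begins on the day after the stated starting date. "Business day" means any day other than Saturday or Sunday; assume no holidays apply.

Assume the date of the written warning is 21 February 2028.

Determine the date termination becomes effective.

The last day of the improvement period: 21 February 2028 + 54 days = 15 April 2028.
The date termination becomes effective: 15 April 2028 + 73 days = 27 June 2028. 27 June 2028 is a Tuesday, so no roll-forward applies.

27 June 2028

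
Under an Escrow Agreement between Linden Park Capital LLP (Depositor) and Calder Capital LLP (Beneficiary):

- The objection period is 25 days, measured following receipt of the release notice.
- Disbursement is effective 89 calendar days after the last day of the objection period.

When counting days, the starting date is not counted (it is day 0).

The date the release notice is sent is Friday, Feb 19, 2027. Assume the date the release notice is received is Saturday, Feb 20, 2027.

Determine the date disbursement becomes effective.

Jun 14, 2027

The last day of the objection period: 25 calendar days after Feb 20, 2027 is Mar 17, 2027.
The date disbursement becomes effective: Mar 17, 2027 + 89 days = Jun 14, 2027.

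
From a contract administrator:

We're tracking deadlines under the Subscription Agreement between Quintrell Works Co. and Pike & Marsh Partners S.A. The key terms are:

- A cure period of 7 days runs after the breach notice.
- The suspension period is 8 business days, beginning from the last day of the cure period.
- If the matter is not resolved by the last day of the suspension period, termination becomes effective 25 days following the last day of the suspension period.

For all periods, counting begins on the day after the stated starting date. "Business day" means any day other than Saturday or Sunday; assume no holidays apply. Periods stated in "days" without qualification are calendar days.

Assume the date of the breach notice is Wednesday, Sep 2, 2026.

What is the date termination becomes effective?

Adding 7 calendar days to Sep 2, 2026 gives Sep 9, 2026, which is the last day of the cure period.
From Wednesday, Sep 9, 2026, 8 business days (Sep 10, Sep 11, Sep 14, Sep 15, Sep 16, Sep 17, Sep 18, Sep 21, skipping weekends) brings us to Monday, Sep 21, 2026, which is the last day of the suspension period.
The date termination becomes effective: Sep 21, 2026 + 25 days = Oct 16, 2026.

Oct 16, 2026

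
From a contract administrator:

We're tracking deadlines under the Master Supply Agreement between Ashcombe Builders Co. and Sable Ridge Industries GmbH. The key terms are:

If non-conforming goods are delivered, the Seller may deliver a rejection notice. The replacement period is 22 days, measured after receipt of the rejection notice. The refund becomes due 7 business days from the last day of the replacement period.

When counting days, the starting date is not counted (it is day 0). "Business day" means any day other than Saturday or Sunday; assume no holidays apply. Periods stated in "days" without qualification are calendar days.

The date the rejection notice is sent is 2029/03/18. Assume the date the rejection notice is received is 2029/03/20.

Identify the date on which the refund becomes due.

2029/04/20

Adding 22 calendar days to 2029/03/20 gives 2029/04/11, which is the last day of the replacement period.
The date on which the refund becomes due: 7 business days after Wednesday, 2029/04/11, skipping weekends — Apr 12, Apr 13, Apr 16, Apr 17, Apr 18, Apr 19, Apr 20 — lands on Friday, 2029/04/20.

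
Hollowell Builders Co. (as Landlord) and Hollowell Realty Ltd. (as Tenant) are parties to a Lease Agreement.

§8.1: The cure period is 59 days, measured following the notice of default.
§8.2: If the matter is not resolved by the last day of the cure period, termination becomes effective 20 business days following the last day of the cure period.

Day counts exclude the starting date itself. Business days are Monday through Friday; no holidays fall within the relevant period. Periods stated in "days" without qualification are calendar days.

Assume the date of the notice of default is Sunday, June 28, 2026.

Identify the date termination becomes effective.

September 23, 2026

The last day of the cure period: June 28, 2026 + 59 days = August 26, 2026.
From Wednesday, August 26, 2026, 20 business days (Aug 27, Aug 28, Aug 31, Sep 1, …, Sep 21, Sep 22, Sep 23, skipping weekends) brings us to Wednesday, September 23, 2026, which is the date termination becomes effective.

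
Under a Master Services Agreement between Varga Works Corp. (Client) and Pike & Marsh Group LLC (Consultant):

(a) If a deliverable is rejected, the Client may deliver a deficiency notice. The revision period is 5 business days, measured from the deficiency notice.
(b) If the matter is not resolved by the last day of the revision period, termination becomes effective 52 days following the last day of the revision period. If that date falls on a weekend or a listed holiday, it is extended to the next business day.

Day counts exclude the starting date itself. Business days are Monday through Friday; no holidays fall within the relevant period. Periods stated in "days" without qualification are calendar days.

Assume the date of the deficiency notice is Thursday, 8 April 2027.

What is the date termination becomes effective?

7 June 2027

From Thursday, 8 April 2027, 5 business days (Apr 9, Apr 12, Apr 13, Apr 14, Apr 15, skipping weekends) brings us to Thursday, 15 April 2027, which is the last day of the revision period.
The date termination becomes effective: 15 April 2027 + 52 days = 6 June 2027. That falls on a Sunday, so it rolls to the next business day, Monday, 7 June 2027.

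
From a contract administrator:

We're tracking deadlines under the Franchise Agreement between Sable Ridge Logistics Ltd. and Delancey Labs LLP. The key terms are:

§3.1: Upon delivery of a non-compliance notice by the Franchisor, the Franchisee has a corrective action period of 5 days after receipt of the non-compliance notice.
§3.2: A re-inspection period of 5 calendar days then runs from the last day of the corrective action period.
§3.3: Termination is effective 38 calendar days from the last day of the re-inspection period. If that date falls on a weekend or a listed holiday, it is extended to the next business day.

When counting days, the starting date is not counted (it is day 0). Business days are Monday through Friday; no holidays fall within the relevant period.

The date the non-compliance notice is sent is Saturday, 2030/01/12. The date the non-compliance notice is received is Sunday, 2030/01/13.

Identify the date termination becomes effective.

2030/03/04

Adding 5 calendar days to 2030/01/13 gives 2030/01/18, which is the last day of the corrective action period.
Adding 5 calendar days to 2030/01/18 gives 2030/01/23, which is the last day of the re-inspection period.
Adding 38 calendar days to 2030/01/23 gives 2030/03/02, which is the date termination becomes effective. That falls on a Saturday, so it rolls to the next business day, Monday, 2030/03/04.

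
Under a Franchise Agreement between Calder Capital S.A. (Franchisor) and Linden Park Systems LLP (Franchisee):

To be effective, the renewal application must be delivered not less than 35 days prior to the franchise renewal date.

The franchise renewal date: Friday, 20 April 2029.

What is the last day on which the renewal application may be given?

16 March 2029

20 April 2029 minus 35 days is 16 March 2029.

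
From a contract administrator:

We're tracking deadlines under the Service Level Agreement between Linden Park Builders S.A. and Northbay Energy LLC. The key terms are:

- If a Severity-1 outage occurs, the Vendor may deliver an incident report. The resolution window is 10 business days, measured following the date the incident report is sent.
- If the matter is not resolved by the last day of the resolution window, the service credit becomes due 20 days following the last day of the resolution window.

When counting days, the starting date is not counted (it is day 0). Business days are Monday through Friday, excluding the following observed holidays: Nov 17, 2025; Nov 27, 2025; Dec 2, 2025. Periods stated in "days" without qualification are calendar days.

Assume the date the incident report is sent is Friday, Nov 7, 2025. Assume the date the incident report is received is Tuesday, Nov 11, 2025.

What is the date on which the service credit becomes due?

Dec 14, 2025

The last day of the resolution window: counting 10 business days from Friday, Nov 7, 2025 (Nov 10, Nov 11, Nov 12, Nov 13, Nov 14, Nov 18, Nov 19, Nov 20, Nov 21, Nov 24, skipping weekends and the listed holiday on Nov 17) reaches Monday, Nov 24, 2025.
The date on which the service credit becomes due: Nov 24, 2025 + 20 days = Dec 14, 2025.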